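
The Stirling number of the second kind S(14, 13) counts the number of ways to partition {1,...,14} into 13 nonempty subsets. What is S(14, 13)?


Using the explicit formula S(n,k) = (1/k!) sum_{j=0}^{k} (-1)^(k-j) C(k,j) j^n:
S(14, 13) = 91
Equivalently, S(n,k) is n! times the coefficient of x^n in the EGF (e^x - 1)^k / k!.

91


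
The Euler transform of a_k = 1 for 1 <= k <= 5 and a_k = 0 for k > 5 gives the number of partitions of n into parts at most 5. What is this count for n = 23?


Partitions of 23 into parts at most 5:
Using generating function (1-x)^(-1)(1-x^2)^(-1)...(1-x^5)^(-1),
the coefficient of x^23 = 291

291


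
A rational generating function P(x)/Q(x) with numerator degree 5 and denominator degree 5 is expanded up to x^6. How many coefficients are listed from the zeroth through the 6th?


Expanding up to x^6 gives the coefficients for x^0, x^1, ..., x^6.
That is 6 + 1 = 7 coefficients in total.

7


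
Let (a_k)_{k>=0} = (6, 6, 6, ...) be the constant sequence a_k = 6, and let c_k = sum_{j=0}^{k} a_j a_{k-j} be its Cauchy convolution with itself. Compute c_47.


Since a_j = 6 for all j >= 0, the convolution sum becomes
c_k = sum_{j=0}^{k} 6 * 6 = 36 * (k + 1).
Equivalently, the generating function of (a_k) is 6/(1 - x) and its square is 36/(1 - x)^2 = sum_{k>=0} 36(k + 1) x^k.
For k = 47: 36 * 48 = 1728.

1728


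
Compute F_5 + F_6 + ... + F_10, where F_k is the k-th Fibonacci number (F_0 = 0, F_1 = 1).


Use the identity sum_{k=0}^{N} F_k = F_{N+2} - 1 (which follows from F_{k+2} - F_{k+1} = F_k). Then
sum_{k=5}^{10} F_k = (F_{12} - 1) - (F_{6} - 1) = F_{12} - F_{6}.
Computing: F_{12} = 144, F_{6} = 8, so
Sum = 144 - 8 = 136.

136


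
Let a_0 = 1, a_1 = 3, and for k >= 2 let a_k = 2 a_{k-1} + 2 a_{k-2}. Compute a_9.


Iterating the recurrence forward:
a_0 = 1
a_1 = 3
a_2 = 2*3 + 2*1 = 8
a_3 = 2*8 + 2*3 = 22
a_4 = 2*22 + 2*8 = 60
a_5 = 2*60 + 2*22 = 164
a_6 = 2*164 + 2*60 = 448
a_7 = 2*448 + 2*164 = 1224
a_8 = 2*1224 + 2*448 = 3344
a_9 = 2*3344 + 2*1224 = 9136
So a_9 = 9136.

9136


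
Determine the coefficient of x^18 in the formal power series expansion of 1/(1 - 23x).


The geometric series identity gives 1/(1 - c x) = sum_{k>=0} c^k x^k, so the coefficient of x^k is c^k.
Here c = 23 and k = 18.
Computing: 23^18 = 3244150909895248285300369

3244150909895248285300369


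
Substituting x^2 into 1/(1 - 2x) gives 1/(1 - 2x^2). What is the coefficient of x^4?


The coefficient of x^(2m) in 1/(1 - 2x^2) is 2^m.
With n = 4 = 2*2, the coefficient is 2^2 = 4.

4


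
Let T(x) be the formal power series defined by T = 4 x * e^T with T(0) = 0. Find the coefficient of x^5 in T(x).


Apply the Lagrange inversion formula: if T = 4 x * phi(T) with phi(t) = e^t, then
[x^n] T = 4^n * (1/n) [t^(n-1)] phi(t)^n = 4^n * (1/n) [t^(n-1)] e^(n t) = 4^n * (1/n) * n^(n-1) / (n-1)! = 4^n * n^(n-1) / n!.
When c = 1 this is the Cayley count of rooted labeled trees on n vertices, divided by n!.
For n = 5: 4^5 * 5^4 / 5! = 1024 * 625/120 = 16000/3.

16000/3


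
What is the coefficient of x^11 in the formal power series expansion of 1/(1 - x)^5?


The expansion 1/(1 - x)^r = sum_{k>=0} C(k + r - 1, r - 1) x^k follows from the multiset / negative-binomial theorem (or from repeated differentiation of the geometric series).
For r = 5 and k = 11:
C(15, 4) = 1307674368000 / (24 * 39916800) = 1365.

1365


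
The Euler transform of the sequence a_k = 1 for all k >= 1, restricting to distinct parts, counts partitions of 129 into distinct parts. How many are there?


Partitions of 129 into distinct parts can be computed via generating function.
Product (1+x)(1+x^2)(1+x^3)...
The coefficient of x^129 = 4322816

4322816


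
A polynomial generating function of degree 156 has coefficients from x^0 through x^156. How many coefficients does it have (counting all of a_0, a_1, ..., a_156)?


A polynomial of degree 156 takes the form a_0 + a_1 x + ... + a_156 x^156.
The number of coefficients is 156 + 1 = 157.

157


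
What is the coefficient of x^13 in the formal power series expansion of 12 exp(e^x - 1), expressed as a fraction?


exp(e^x - 1) is the exponential generating function for the Bell numbers Bell_k: exp(e^x - 1) = sum_{k>=0} Bell_k x^k / k!.
So the coefficient of x^13 in 12 exp(e^x - 1) is 12 Bell_13 / 13!.
Computing: Bell_13 = 27644437 and 13! = 6227020800, giving
12 * 27644437/6227020800 = 27644437/518918400.

27644437/518918400


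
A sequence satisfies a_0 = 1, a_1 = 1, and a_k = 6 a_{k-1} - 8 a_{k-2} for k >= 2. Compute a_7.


The characteristic equation is t^2 - 6 t + 8 = 0, with roots r_1 = 4 and r_2 = 2 (so c_1 = r_1 + r_2, c_2 = -r_1 r_2 as required).
One can use the closed form a_n = A r_1^n + B r_2^n, but direct iteration is more reliable:
a_0 = 1, a_1 = 1, a_2 = -2, a_3 = -20, a_4 = -104, a_5 = -464, a_6 = -1952, a_7 = -8000.
So a_7 = -8000.

-8000


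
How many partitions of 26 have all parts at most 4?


Using the generating function (1-x)^(-1)(1-x^2)^(-1)...(1-x^4)^(-1),
the coefficient of x^26 counts these restricted partitions.
Result = 206

206


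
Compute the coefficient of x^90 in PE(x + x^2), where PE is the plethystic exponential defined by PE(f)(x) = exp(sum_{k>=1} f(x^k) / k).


With f(x) = x + x^2, the exponent is sum_{k>=1} (x^k + x^(2k)) / k = -ln(1 - x) - ln(1 - x^2). Exponentiating:
PE(x + x^2) = 1 / ((1 - x)(1 - x^2)).
This is the generating function for partitions of n into parts of size 1 or 2. The number of 2's can be any j in 0..45, and the rest are 1's, so
[x^90] = floor(90/2) + 1 = 46.

46


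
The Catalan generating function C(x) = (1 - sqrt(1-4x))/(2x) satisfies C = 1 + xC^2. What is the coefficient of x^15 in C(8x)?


Substituting x -> 8x scales the n-th coefficient by 8^n, so [x^15] C(8x) = 8^15 * C_15.
C_15 = C(2*15, 15)/(16) = 155117520/16 = 9694845.
So 8^15 * 9694845 = 35184372088832 * 9694845 = 341107033823552471040.

341107033823552471040


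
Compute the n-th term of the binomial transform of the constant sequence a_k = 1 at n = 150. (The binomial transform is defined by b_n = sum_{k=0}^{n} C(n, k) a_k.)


With a_k = 1 for all k, b_n = sum_{k=0}^{n} C(n, k) = 2^n by the binomial theorem.
For n = 150: 2^150 = 1427247692705959881058285969449495136382746624.

1427247692705959881058285969449495136382746624


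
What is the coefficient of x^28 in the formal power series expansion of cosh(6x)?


The Maclaurin series is cosh(t) = sum_{m>=0} t^(2m) / (2m)!, so substituting t = 6x, only even powers of x are nonzero, with coefficient of x^(2m) equal to 6^(2m) / (2m)!.
For x^28 the coefficient is 6^28/28! = 6140942214464815497216/304888344611713860501504000000 = 114791256/5699209469078125.

114791256/5699209469078125


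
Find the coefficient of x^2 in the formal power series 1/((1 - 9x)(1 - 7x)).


By partial fractions or Cauchy convolution:
The coefficient equals sum_{k=0}^{2} 9^k * 7^(2-k).
= 193

193


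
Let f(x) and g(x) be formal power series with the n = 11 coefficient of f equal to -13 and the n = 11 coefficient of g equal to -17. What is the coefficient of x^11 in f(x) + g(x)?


Addition of formal power series is termwise.
The coefficient of x^11 in f + g = -13 + -17
= -30

-30


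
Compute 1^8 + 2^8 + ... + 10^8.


This power sum has a closed form given by Faulhaber's formula
sum_{k=1}^{m} k^p = (1 / (p + 1)) * sum_{j=0}^{p} C(p + 1, j) B_j m^(p + 1 - j),
but for small m direct computation is fastest:
1 + 256 + 6561 + 65536 + 390625 + 1679616 + 5764801 + 16777216 + 43046721 + 100000000 = 167731333.

167731333


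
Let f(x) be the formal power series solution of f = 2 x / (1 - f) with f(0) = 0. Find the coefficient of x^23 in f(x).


Apply Lagrange inversion: f = 2 x * phi(f) with phi(t) = 1/(1 - t), so
[x^n] f = 2^n * (1/n) [t^(n-1)] phi(t)^n = 2^n * (1/n) [t^(n-1)] (1 - t)^(-n) = 2^n * (1/n) C(2n - 2, n - 1) = 2^n * C_{n-1}.
For n = 23: C_22 = C(44, 22) / 23 = 2104098963720/23 = 91482563640.
With the 2^23 = 8388608 factor, the coefficient is 8388608 * 91482563640 = 767411365211013120.

767411365211013120


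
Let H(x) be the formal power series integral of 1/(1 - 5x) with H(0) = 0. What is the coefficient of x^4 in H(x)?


1/(1 - 5x) = sum_{k>=0} 5^k x^k. Integrating termwise with H(0) = 0:
H(x) = sum_{k>=0} 5^k x^(k+1) / (k+1) = sum_{m>=1} 5^(m-1) x^m / m.
For m = 4: 5^3/4 = 125/4 = 125/4.

125/4


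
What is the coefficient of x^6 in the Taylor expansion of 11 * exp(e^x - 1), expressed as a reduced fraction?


exp(e^x - 1) = sum_{k>=0} Bell_k x^k / k!, where Bell_k is the k-th Bell number.
So the coefficient of x^6 is 11 * Bell_6 / 6!.
Computing: Bell_6 = 203 and 6! = 720, giving
11 * 203/720 = 2233/720.

2233/720


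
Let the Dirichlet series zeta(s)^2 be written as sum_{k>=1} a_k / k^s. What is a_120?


The Dirichlet convolution of the constant function 1 with itself gives (1 * 1)(k) = sum_{d | k} 1 = d(k), the number of positive divisors of k.
Since zeta(s) = sum_{k>=1} 1/k^s, we have zeta(s)^2 = sum_{k>=1} d(k)/k^s, so a_k = d(k).
For k = 120: the divisors are 1, 2, 3, 4, 5, 6, 8, 10, 12, 15, 20, 24, 30, 40, 60, 120.
Count = 16.

16


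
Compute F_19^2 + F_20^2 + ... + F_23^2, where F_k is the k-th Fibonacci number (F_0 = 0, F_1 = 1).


There is a standard identity sum_{k=0}^{N} F_k^2 = F_N * F_{N+1} (proved inductively from the telescoping relation F_k^2 = F_k F_{k+1} - F_{k-1} F_k). Then
sum_{k=19}^{23} F_k^2 = F_23 F_24 - F_18 F_19.
Computing: F_23 = 28657, F_24 = 46368, F_18 = 2584, F_19 = 4181.
Sum = 28657 * 46368 - 2584 * 4181 = 1317964072.

1317964072


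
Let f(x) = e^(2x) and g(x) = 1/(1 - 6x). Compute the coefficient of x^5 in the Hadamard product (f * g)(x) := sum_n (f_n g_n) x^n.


Expanding: f_k = 2^k/k! (from e^(2x)) and g_k = 6^k (from 1/(1 - 6x)). So the Hadamard coefficient (f * g)_k = 2^k 6^k / k! = (12)^k / k!.
For k = 5: 12^5/5! = 248832/120 = 10368/5.

10368/5


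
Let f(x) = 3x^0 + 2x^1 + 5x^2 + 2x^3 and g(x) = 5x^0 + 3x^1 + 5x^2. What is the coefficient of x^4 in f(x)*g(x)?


Cauchy product at x^4:
5*5 + 2*3
= 31

31


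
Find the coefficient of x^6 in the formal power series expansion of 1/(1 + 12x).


Write 1/(1 + c x) = 1/(1 - (-c) x) and apply the geometric-series identity
1/(1 - y) = sum_{k>=0} y^k to get 1/(1 + c x) = sum_{k>=0} (-c)^k x^k.
So the coefficient of x^k is (-c)^k = (-1)^k * c^k.
Here c = 12 and k = 6:
(-12)^6 = 1 * 2985984 = 2985984

2985984


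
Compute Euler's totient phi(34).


phi(n) counts integers in [1, n] coprime to n. Using the multiplicative formula phi(n) = n * prod_{p | n} (1 - 1/p):
34 = 2 * 17, so
phi(34) = 34 * (1 - 1/2) * (1 - 1/17) = 16.

16


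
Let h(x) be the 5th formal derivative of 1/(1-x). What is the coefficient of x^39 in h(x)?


Differentiating 5 times: d^5/dx^5 [1/(1-x)] = 5!/(1-x)^6.
The expansion 1/(1-x)^6 = sum_{k>=0} C(k+5, 5) x^k, so the coefficient of x^n in 5!/(1-x)^6 is 5! * C(n+5, 5).
For n = 39: 120 * C(44, 5) = 120 * 1086008 = 130320960

130320960


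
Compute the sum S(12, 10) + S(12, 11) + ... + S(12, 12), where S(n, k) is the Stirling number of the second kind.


By definition, S(n, k) counts partitions of an n-set into exactly k nonempty blocks.
Computing row n = 12 for k = 10..12:
S(12, k): 1705, 66, 1
Sum = 1772.

1772


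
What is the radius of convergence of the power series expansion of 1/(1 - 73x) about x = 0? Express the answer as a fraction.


Expanding 1/(1 - 73x) = sum_{k>=0} 73^k x^k, the series converges when |73x| < 1, i.e., |x| < 1/73.
So the radius of convergence is 1/73 = 1/73.

1/73


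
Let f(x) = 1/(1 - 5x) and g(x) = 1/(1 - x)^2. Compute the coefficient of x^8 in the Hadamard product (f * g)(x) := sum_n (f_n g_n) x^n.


f has coefficients f_k = 5^k. For g = 1/(1 - x)^2 the coefficient is g_k = C(k + 1, 1) = k + 1. The Hadamard coefficient is (f * g)_k = 5^k * (k + 1).
For k = 8: 5^8 * 9 = 390625 * 9 = 3515625.

3515625


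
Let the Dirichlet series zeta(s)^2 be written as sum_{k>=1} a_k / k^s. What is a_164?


The Dirichlet convolution of the constant function 1 with itself gives (1 * 1)(k) = sum_{d | k} 1 = d(k), the number of positive divisors of k.
Since zeta(s) = sum_{k>=1} 1/k^s, we have zeta(s)^2 = sum_{k>=1} d(k)/k^s, so a_k = d(k).
For k = 164: the divisors are 1, 2, 4, 41, 82, 164.
Count = 6.

6


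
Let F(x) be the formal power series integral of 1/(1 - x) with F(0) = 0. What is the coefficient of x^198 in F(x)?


1/(1 - x) = sum_{k>=0} x^k. Integrating termwise and using F(0) = 0 gives
F(x) = sum_{k>=0} x^(k+1) / (k+1) = sum_{m>=1} x^m / m = -ln(1 - x).
So the coefficient of x^198 is 1/198 = 1/198.

1/198


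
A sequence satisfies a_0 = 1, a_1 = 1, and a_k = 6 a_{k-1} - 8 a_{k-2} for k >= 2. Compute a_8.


The characteristic equation is t^2 - 6 t + 8 = 0, with roots r_1 = 4 and r_2 = 2 (so c_1 = r_1 + r_2, c_2 = -r_1 r_2 as required).
One can use the closed form a_n = A r_1^n + B r_2^n, but direct iteration is more reliable:
a_0 = 1, a_1 = 1, a_2 = -2, a_3 = -20, a_4 = -104, a_5 = -464, a_6 = -1952, a_7 = -8000, a_8 = -32384.
So a_8 = -32384.

-32384


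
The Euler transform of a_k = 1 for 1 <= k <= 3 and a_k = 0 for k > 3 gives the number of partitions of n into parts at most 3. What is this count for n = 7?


Partitions of 7 into parts at most 3:
Using generating function (1-x)^(-1)(1-x^2)^(-1)(1-x^3)^(-1),
the coefficient of x^7 = 8

8


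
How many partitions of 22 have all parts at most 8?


Using the generating function (1-x)^(-1)(1-x^2)^(-1)...(1-x^8)^(-1),
the coefficient of x^22 counts these restricted partitions.
Result = 638

638


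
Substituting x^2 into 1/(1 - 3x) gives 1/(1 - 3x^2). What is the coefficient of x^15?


Since 1/(1 - 3x^2) only has even powers of x,
the coefficient of x^15 (odd) is 0.

0


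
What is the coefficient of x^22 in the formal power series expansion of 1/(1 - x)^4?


The negative binomial / multiset identity is
1/(1 - x)^r = sum_{k>=0} C(k + r - 1, r - 1) x^k.
Here r = 4 and k = 22, so the coefficient is
C(22 + 3, 3) = C(25, 3)
= 2300

2300


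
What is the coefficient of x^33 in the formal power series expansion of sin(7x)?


The Maclaurin series is sin(t) = sum_{k>=0} (-1)^k t^(2k+1) / (2k+1)!, so substituting t = 7x, only odd powers of x are nonzero, with coefficient of x^(2k+1) equal to (-1)^k 7^(2k+1) / (2k+1)!.
Write 33 = 2*16 + 1, giving the coefficient (-1)^16 * 7^33 / 33! = 7730993719707444524137094407/8683317618811886495518194401280000000 = 3219905755813179726837607/3616542115290248436284129280000000.

3219905755813179726837607/3616542115290248436284129280000000


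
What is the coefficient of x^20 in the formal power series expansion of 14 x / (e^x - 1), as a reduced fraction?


The exponential generating function for Bernoulli numbers is
x / (e^x - 1) = sum_{k>=0} B_k x^k / k!.
So the coefficient of x^20 in 14 x / (e^x - 1) is 14 B_20 / 20!.
Computing: B_20 = -174611/330, 20! = 2432902008176640000, giving
14 * -174611/330 / 2432902008176640000 = -174611/57346975907020800000.

-174611/57346975907020800000


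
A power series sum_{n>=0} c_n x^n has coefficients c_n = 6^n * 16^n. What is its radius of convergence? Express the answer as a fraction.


By the root test (Cauchy-Hadamard), the radius is R = 1 / limsup_n |c_n|^(1/n).
Here |c_n|^(1/n) = (6^n * 16^n)^(1/n) = 6 * 16 = 96 for all n.
So R = 1/96 = 1/96.

1/96


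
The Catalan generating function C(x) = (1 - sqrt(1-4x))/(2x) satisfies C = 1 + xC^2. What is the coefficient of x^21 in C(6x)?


Substituting x -> 6x scales the n-th coefficient by 6^n, so [x^21] C(6x) = 6^21 * C_21.
C_21 = C(2*21, 21)/(22) = 538257874440/22 = 24466267020.
So 6^21 * 24466267020 = 21936950640377856 * 24466267020 = 536715291972044618591109120.

536715291972044618591109120


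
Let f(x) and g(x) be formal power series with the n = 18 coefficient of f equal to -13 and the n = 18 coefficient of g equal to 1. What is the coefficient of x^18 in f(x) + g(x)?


Addition of formal power series is termwise.
The coefficient of x^18 in f + g = -13 + 1
= -12

-12


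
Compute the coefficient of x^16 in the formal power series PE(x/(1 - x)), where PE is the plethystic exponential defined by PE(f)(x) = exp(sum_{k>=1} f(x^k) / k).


For f(x) = x/(1 - x) we have
sum_{k>=1} f(x^k) / k = sum_{k>=1} (1/k) * x^k / (1 - x^k) = sum_{k, m >= 1} x^(k m) / k,
which after exponentiating simplifies to
PE(x/(1 - x)) = prod_{k>=1} 1 / (1 - x^k).
This is the generating function for the partition function p(n), so the coefficient of x^16 is p(16).
Computing p(16) by dynamic programming over parts 1, 2, ..., 16: p(16) = 231.

231


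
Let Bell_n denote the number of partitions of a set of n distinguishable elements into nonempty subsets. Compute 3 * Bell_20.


Bell_20 can be computed from the Bell triangle or from Dobinski's identity Bell_n = (1/e) * sum_{k>=0} k^n / k!.
Computing Bell_20 = 51724158235372.
Then 3 * 51724158235372 = 155172474706116.

155172474706116


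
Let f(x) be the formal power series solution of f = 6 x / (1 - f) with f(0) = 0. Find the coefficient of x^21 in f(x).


Apply Lagrange inversion: f = 6 x * phi(f) with phi(t) = 1/(1 - t), so
[x^n] f = 6^n * (1/n) [t^(n-1)] phi(t)^n = 6^n * (1/n) [t^(n-1)] (1 - t)^(-n) = 6^n * (1/n) C(2n - 2, n - 1) = 6^n * C_{n-1}.
For n = 21: C_20 = C(40, 20) / 21 = 137846528820/21 = 6564120420.
With the 6^21 = 21936950640377856 factor, the coefficient is 21936950640377856 * 6564120420 = 143996785651036361085419520.

143996785651036361085419520


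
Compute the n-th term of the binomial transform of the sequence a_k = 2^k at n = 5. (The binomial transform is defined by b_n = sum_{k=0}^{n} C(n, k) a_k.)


With a_k = 2^k, b_n = sum_{k=0}^{n} C(n, k) 2^k = (1 + 2)^n by the binomial theorem.
For n = 5: (1 + 2)^5 = 3^5 = 243.

243


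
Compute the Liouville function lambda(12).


The Liouville function is lambda(k) = (-1)^Omega(k), where Omega(k) counts the prime factors of k with multiplicity.
Factoring: 12 = 2 * 2 * 3, so Omega(12) = 3.
lambda(12) = (-1)^3 = -1.

-1


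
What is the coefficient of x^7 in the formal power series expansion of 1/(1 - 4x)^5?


The general identity 1/(1 - c x)^r = sum_{k>=0} c^k C(k + r - 1, r - 1) x^k follows by substituting y = c x into 1/(1 - y)^r = sum_{k>=0} C(k + r - 1, r - 1) y^k.
For c = 4, r = 5, k = 7:
4^7 * C(11, 4) = 16384 * 330 = 5406720.

5406720


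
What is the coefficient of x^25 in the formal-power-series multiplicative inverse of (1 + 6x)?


The inverse is 1/(1 + 6x). Apply the geometric identity 1/(1 - y) = sum_{k>=0} y^k with y = -6x:
1/(1 + 6x) = sum_{k>=0} (-6)^k x^k.
So the coefficient of x^25 is (-6)^25 = -28430288029929701376.

-28430288029929701376


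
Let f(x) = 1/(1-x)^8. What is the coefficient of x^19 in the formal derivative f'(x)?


Differentiate: d/dx [ 1/(1-x)^r ] = r / (1-x)^(r+1).
Here r = 8, so f'(x) = 8 / (1-x)^9.
The expansion of 1/(1-x)^(r+1) has coefficient of x^n equal to C(n+r, r).
So the coefficient of x^19 in f'(x) is
8 * C(27, 8) = 8 * 2220075 = 17760600

17760600


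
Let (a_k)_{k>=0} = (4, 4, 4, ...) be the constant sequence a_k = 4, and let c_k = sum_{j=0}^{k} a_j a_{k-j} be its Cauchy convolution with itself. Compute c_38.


Since a_j = 4 for all j >= 0, the convolution sum becomes
c_k = sum_{j=0}^{k} 4 * 4 = 16 * (k + 1).
Equivalently, the generating function of (a_k) is 4/(1 - x) and its square is 16/(1 - x)^2 = sum_{k>=0} 16(k + 1) x^k.
For k = 38: 16 * 39 = 624.

624


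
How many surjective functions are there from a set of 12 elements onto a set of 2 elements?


By inclusion-exclusion on which target elements are missed, the number of surjections from an n-set onto a k-set is
surj(n, k) = sum_{j=0}^{k} (-1)^j C(k, j) (k - j)^n.
Equivalently surj(n, k) = k! * S(n, k), where S(n, k) is the Stirling number of the second kind.
For n = 12, k = 2:
S(12, 2) = 2047, so
surj = 2! * 2047 = 2 * 2047 = 4094.

4094


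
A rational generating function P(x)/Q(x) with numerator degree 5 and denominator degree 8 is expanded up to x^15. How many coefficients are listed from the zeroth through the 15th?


Expanding up to x^15 gives the coefficients for x^0, x^1, ..., x^15.
That is 15 + 1 = 16 coefficients in total.

16


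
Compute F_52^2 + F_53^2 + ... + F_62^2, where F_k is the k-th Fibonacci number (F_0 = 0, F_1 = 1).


There is a standard identity sum_{k=0}^{N} F_k^2 = F_N * F_{N+1} (proved inductively from the telescoping relation F_k^2 = F_k F_{k+1} - F_{k-1} F_k). Then
sum_{k=52}^{62} F_k^2 = F_62 F_63 - F_51 F_52.
Computing: F_62 = 4052739537881, F_63 = 6557470319842, F_51 = 20365011074, F_52 = 32951280099.
Sum = 4052739537881 * 6557470319842 - 20365011074 * 32951280099 = 26575048180520721734118476.

26575048180520721734118476


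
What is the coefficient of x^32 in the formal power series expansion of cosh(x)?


The Maclaurin series is cosh(t) = sum_{m>=0} t^(2m) / (2m)!, so substituting t = x, only even powers of x are nonzero, with coefficient of x^(2m) equal to 1 / (2m)!.
For x^32 the coefficient is 1/32! = 1/263130836933693530167218012160000000 = 1/263130836933693530167218012160000000.

1/263130836933693530167218012160000000


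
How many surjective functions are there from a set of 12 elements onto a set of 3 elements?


By inclusion-exclusion on which target elements are missed, the number of surjections from an n-set onto a k-set is
surj(n, k) = sum_{j=0}^{k} (-1)^j C(k, j) (k - j)^n.
Equivalently surj(n, k) = k! * S(n, k), where S(n, k) is the Stirling number of the second kind.
For n = 12, k = 3:
S(12, 3) = 86526, so
surj = 3! * 86526 = 6 * 86526 = 519156.

519156


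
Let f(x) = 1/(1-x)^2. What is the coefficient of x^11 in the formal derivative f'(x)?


Differentiate: d/dx [ 1/(1-x)^r ] = r / (1-x)^(r+1).
Here r = 2, so f'(x) = 2 / (1-x)^3.
The expansion of 1/(1-x)^(r+1) has coefficient of x^n equal to C(n+r, r).
So the coefficient of x^11 in f'(x) is
2 * C(13, 2) = 2 * 78 = 156

156


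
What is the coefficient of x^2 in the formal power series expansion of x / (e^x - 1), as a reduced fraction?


The exponential generating function for Bernoulli numbers is
x / (e^x - 1) = sum_{k>=0} B_k x^k / k!.
So the coefficient of x^2 in x / (e^x - 1) is B_2 / 2!.
Computing: B_2 = 1/6, 2! = 2, giving
1/6 / 2 = 1/12.

1/12


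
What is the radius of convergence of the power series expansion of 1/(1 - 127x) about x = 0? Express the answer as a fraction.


Expanding 1/(1 - 127x) = sum_{k>=0} 127^k x^k, the series converges when |127x| < 1, i.e., |x| < 1/127.
So the radius of convergence is 1/127 = 1/127.

1/127


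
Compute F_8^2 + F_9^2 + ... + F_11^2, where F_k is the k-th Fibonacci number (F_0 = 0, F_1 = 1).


There is a standard identity sum_{k=0}^{N} F_k^2 = F_N * F_{N+1} (proved inductively from the telescoping relation F_k^2 = F_k F_{k+1} - F_{k-1} F_k). Then
sum_{k=8}^{11} F_k^2 = F_11 F_12 - F_7 F_8.
Computing: F_11 = 89, F_12 = 144, F_7 = 13, F_8 = 21.
Sum = 89 * 144 - 13 * 21 = 12543.

12543


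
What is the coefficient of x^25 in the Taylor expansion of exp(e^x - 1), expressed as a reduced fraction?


exp(e^x - 1) = sum_{k>=0} Bell_k x^k / k!, where Bell_k is the k-th Bell number.
So the coefficient of x^25 is Bell_25 / 25!.
Computing: Bell_25 = 4638590332229999353 and 25! = 15511210043330985984000000, giving
4638590332229999353/15511210043330985984000000 = 356814640940769181/1193170003333152768000000.

356814640940769181/1193170003333152768000000


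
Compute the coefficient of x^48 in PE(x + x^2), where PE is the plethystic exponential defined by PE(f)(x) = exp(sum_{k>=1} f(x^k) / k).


With f(x) = x + x^2, the exponent is sum_{k>=1} (x^k + x^(2k)) / k = -ln(1 - x) - ln(1 - x^2). Exponentiating:
PE(x + x^2) = 1 / ((1 - x)(1 - x^2)).
This is the generating function for partitions of n into parts of size 1 or 2. The number of 2's can be any j in 0..24, and the rest are 1's, so
[x^48] = floor(48/2) + 1 = 25.

25


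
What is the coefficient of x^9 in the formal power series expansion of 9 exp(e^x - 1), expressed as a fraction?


exp(e^x - 1) is the exponential generating function for the Bell numbers Bell_k: exp(e^x - 1) = sum_{k>=0} Bell_k x^k / k!.
So the coefficient of x^9 in 9 exp(e^x - 1) is 9 Bell_9 / 9!.
Computing: Bell_9 = 21147 and 9! = 362880, giving
9 * 21147/362880 = 1007/1920.

1007/1920


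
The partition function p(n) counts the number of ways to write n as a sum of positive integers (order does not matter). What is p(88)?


Using the generating function prod_{k>=1} 1/(1-x^k), we compute p(88).
By dynamic programming over parts 1 through 88:
p(88) = 44108109

44108109


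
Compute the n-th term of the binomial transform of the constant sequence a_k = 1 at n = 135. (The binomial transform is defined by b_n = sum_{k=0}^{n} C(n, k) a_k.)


With a_k = 1 for all k, b_n = sum_{k=0}^{n} C(n, k) = 2^n by the binomial theorem.
For n = 135: 2^135 = 43556142965880123323311949751266331066368.

43556142965880123323311949751266331066368


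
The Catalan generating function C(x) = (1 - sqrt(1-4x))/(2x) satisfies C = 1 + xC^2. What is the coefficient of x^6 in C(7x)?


Substituting x -> 7x scales the n-th coefficient by 7^n, so [x^6] C(7x) = 7^6 * C_6.
C_6 = C(2*6, 6)/(7) = 924/7 = 132.
So 7^6 * 132 = 117649 * 132 = 15529668.

15529668


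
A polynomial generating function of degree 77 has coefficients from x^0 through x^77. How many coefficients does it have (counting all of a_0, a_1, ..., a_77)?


A polynomial of degree 77 takes the form a_0 + a_1 x + ... + a_77 x^77.
The number of coefficients is 77 + 1 = 78.

78


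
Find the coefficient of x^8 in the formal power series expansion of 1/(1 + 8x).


Write 1/(1 + c x) = 1/(1 - (-c) x) and apply the geometric-series identity
1/(1 - y) = sum_{k>=0} y^k to get 1/(1 + c x) = sum_{k>=0} (-c)^k x^k.
So the coefficient of x^k is (-c)^k = (-1)^k * c^k.
Here c = 8 and k = 8:
(-8)^8 = 1 * 16777216 = 16777216

16777216


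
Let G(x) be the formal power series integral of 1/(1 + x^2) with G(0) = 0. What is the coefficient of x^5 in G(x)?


1/(1 + x^2) = sum_{j>=0} (-1)^j x^(2j). Integrating termwise with G(0) = 0:
G(x) = sum_{j>=0} (-1)^j x^(2j+1) / (2j+1) = arctan(x).
Only odd powers are nonzero. For x^5 write 5 = 2*2 + 1, giving
(-1)^2 / 5 = 1/5 = 1/5.

1/5


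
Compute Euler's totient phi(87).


phi(n) counts integers in [1, n] coprime to n. Using the multiplicative formula phi(n) = n * prod_{p | n} (1 - 1/p):
87 = 3 * 29, so
phi(87) = 87 * (1 - 1/3) * (1 - 1/29) = 56.

56


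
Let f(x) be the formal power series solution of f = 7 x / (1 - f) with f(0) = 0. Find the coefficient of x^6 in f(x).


Apply Lagrange inversion: f = 7 x * phi(f) with phi(t) = 1/(1 - t), so
[x^n] f = 7^n * (1/n) [t^(n-1)] phi(t)^n = 7^n * (1/n) [t^(n-1)] (1 - t)^(-n) = 7^n * (1/n) C(2n - 2, n - 1) = 7^n * C_{n-1}.
For n = 6: C_5 = C(10, 5) / 6 = 252/6 = 42.
With the 7^6 = 117649 factor, the coefficient is 117649 * 42 = 4941258.

4941258


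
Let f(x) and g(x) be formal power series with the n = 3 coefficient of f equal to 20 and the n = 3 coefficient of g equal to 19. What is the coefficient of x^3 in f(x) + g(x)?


Addition of formal power series is termwise.
The coefficient of x^3 in f + g = 20 + 19
= 39

39


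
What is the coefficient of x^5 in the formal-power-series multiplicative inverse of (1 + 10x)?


The inverse is 1/(1 + 10x). Apply the geometric identity 1/(1 - y) = sum_{k>=0} y^k with y = -10x:
1/(1 + 10x) = sum_{k>=0} (-10)^k x^k.
So the coefficient of x^5 is (-10)^5 = -100000.

-100000


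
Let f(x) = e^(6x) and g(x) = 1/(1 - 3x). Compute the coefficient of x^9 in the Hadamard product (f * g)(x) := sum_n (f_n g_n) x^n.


Expanding: f_k = 6^k/k! (from e^(6x)) and g_k = 3^k (from 1/(1 - 3x)). So the Hadamard coefficient (f * g)_k = 6^k 3^k / k! = (18)^k / k!.
For k = 9: 18^9/9! = 198359290368/362880 = 19131876/35.

19131876/35


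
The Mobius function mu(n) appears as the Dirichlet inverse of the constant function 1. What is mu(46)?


46 = 2 * 23 (all distinct primes).
mu(46) = (-1)^2 = 1

1


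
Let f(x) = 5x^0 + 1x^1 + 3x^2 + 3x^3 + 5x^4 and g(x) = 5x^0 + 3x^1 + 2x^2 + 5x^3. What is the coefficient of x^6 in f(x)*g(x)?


Cauchy product at x^6:
3*5 + 5*2
= 25

25


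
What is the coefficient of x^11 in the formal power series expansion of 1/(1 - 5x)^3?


The general identity 1/(1 - c x)^r = sum_{k>=0} c^k C(k + r - 1, r - 1) x^k follows by substituting y = c x into 1/(1 - y)^r = sum_{k>=0} C(k + r - 1, r - 1) y^k.
For c = 5, r = 3, k = 11:
5^11 * C(13, 2) = 48828125 * 78 = 3808593750.

3808593750


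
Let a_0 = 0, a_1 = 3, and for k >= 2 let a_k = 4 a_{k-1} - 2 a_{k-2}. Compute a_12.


Iterating the recurrence forward:
a_0 = 0
a_1 = 3
a_2 = 4*3 - 2*0 = 12
a_3 = 4*12 - 2*3 = 42
a_4 = 4*42 - 2*12 = 144
a_5 = 4*144 - 2*42 = 492
a_6 = 4*492 - 2*144 = 1680
a_7 = 4*1680 - 2*492 = 5736
a_8 = 4*5736 - 2*1680 = 19584
a_9 = 4*19584 - 2*5736 = 66864
a_10 = 4*66864 - 2*19584 = 228288
a_11 = 4*228288 - 2*66864 = 779424
a_12 = 4*779424 - 2*228288 = 2661120
So a_12 = 2661120.

2661120


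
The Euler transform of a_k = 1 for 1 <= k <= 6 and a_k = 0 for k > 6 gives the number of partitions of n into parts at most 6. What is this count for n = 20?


Partitions of 20 into parts at most 6:
Using generating function (1-x)^(-1)(1-x^2)^(-1)...(1-x^6)^(-1),
the coefficient of x^20 = 282

282


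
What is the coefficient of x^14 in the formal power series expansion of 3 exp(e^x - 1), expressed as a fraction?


exp(e^x - 1) is the exponential generating function for the Bell numbers Bell_k: exp(e^x - 1) = sum_{k>=0} Bell_k x^k / k!.
So the coefficient of x^14 in 3 exp(e^x - 1) is 3 Bell_14 / 14!.
Computing: Bell_14 = 190899322 and 14! = 87178291200, giving
3 * 190899322/87178291200 = 95449661/14529715200.

95449661/14529715200


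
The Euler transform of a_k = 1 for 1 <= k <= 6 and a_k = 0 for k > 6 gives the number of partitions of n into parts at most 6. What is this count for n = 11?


Partitions of 11 into parts at most 6:
Using generating function (1-x)^(-1)(1-x^2)^(-1)...(1-x^6)^(-1),
the coefficient of x^11 = 44

44


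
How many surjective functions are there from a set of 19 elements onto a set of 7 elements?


By inclusion-exclusion on which target elements are missed, the number of surjections from an n-set onto a k-set is
surj(n, k) = sum_{j=0}^{k} (-1)^j C(k, j) (k - j)^n.
Equivalently surj(n, k) = k! * S(n, k), where S(n, k) is the Stirling number of the second kind.
For n = 19, k = 7:
S(19, 7) = 1492924634839, so
surj = 7! * 1492924634839 = 5040 * 1492924634839 = 7524340159588560.

7524340159588560


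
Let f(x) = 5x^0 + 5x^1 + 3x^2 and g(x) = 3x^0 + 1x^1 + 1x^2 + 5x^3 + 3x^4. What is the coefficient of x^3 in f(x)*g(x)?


Cauchy product at x^3:
5*5 + 5*1 + 3*1
= 33

33


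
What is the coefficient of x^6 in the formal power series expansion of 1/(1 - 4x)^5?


The general identity 1/(1 - c x)^r = sum_{k>=0} c^k C(k + r - 1, r - 1) x^k follows by substituting y = c x into 1/(1 - y)^r = sum_{k>=0} C(k + r - 1, r - 1) y^k.
For c = 4, r = 5, k = 6:
4^6 * C(10, 4) = 4096 * 210 = 860160.

860160


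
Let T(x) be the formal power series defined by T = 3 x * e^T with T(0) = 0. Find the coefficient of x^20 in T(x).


Apply the Lagrange inversion formula: if T = 3 x * phi(T) with phi(t) = e^t, then
[x^n] T = 3^n * (1/n) [t^(n-1)] phi(t)^n = 3^n * (1/n) [t^(n-1)] e^(n t) = 3^n * (1/n) * n^(n-1) / (n-1)! = 3^n * n^(n-1) / n!.
When c = 1 this is the Cayley count of rooted labeled trees on n vertices, divided by n!.
For n = 20: 3^20 * 20^19 / 20! = 3486784401 * 5242880000000000000000000/2432902008176640000 = 17006112000000000000000/2263261.

17006112000000000000000/2263261


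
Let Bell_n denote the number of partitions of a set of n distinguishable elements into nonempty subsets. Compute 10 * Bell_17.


Bell_17 can be computed from the Bell triangle or from Dobinski's identity Bell_n = (1/e) * sum_{k>=0} k^n / k!.
Computing Bell_17 = 82864869804.
Then 10 * 82864869804 = 828648698040.

828648698040


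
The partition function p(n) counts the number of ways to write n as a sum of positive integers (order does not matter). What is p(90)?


Using the generating function prod_{k>=1} 1/(1-x^k), we compute p(90).
By dynamic programming over parts 1 through 90:
p(90) = 56634173

56634173


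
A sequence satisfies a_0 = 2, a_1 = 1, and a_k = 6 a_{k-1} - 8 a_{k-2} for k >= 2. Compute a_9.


The characteristic equation is t^2 - 6 t + 8 = 0, with roots r_1 = 4 and r_2 = 2 (so c_1 = r_1 + r_2, c_2 = -r_1 r_2 as required).
One can use the closed form a_n = A r_1^n + B r_2^n, but direct iteration is more reliable:
a_0 = 2, a_1 = 1, a_2 = -10, a_3 = -68, a_4 = -328, a_5 = -1424, a_6 = -5920, a_7 = -24128, a_8 = -97408, a_9 = -391424.
So a_9 = -391424.

-391424


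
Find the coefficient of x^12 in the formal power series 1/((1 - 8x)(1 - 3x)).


By partial fractions or Cauchy convolution:
The coefficient equals sum_{k=0}^{12} 8^k * 3^(12-k).
= 109950843913

109950843913


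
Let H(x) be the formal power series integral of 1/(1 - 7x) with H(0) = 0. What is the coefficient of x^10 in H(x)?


1/(1 - 7x) = sum_{k>=0} 7^k x^k. Integrating termwise with H(0) = 0:
H(x) = sum_{k>=0} 7^k x^(k+1) / (k+1) = sum_{m>=1} 7^(m-1) x^m / m.
For m = 10: 7^9/10 = 40353607/10 = 40353607/10.

40353607/10


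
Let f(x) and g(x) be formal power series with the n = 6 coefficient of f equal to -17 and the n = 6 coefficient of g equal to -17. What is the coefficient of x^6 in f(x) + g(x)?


Addition of formal power series is termwise.
The coefficient of x^6 in f + g = -17 + -17
= -34

-34


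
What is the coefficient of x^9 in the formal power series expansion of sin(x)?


The Maclaurin series is sin(t) = sum_{k>=0} (-1)^k t^(2k+1) / (2k+1)!, so substituting t = x, only odd powers of x are nonzero, with coefficient of x^(2k+1) equal to (-1)^k / (2k+1)!.
Write 9 = 2*4 + 1, giving the coefficient (-1)^4 / 9! = 1/362880 = 1/362880.

1/362880


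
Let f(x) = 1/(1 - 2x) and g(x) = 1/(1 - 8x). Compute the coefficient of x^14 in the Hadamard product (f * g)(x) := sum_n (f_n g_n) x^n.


f has coefficients f_k = 2^k and g has coefficients g_k = 8^k, so the Hadamard product has coefficient (f*g)_k = 2^k * 8^k = 16^k.
For k = 14: 16^14 = 72057594037927936.

72057594037927936


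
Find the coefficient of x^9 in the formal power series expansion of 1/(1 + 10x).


Write 1/(1 + c x) = 1/(1 - (-c) x) and apply the geometric-series identity
1/(1 - y) = sum_{k>=0} y^k to get 1/(1 + c x) = sum_{k>=0} (-c)^k x^k.
So the coefficient of x^k is (-c)^k = (-1)^k * c^k.
Here c = 10 and k = 9:
(-10)^9 = -1 * 1000000000 = -1000000000

-1000000000


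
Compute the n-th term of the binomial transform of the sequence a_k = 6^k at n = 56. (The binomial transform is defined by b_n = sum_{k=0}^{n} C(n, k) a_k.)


With a_k = 6^k, b_n = sum_{k=0}^{n} C(n, k) 6^k = (1 + 6)^n by the binomial theorem.
For n = 56: (1 + 6)^56 = 7^56 = 211587613802425391637729361787678676290060193601.

211587613802425391637729361787678676290060193601


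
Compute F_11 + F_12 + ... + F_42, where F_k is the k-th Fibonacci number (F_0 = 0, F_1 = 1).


Use the identity sum_{k=0}^{N} F_k = F_{N+2} - 1 (which follows from F_{k+2} - F_{k+1} = F_k). Then
sum_{k=11}^{42} F_k = (F_{44} - 1) - (F_{12} - 1) = F_{44} - F_{12}.
Computing: F_{44} = 701408733, F_{12} = 144, so
Sum = 701408733 - 144 = 701408589.

701408589


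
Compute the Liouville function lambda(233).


The Liouville function is lambda(k) = (-1)^Omega(k), where Omega(k) counts the prime factors of k with multiplicity.
Factoring: 233 = 233, so Omega(233) = 1.
lambda(233) = (-1)^1 = -1.

-1


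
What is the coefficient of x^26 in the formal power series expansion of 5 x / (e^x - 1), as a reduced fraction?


The exponential generating function for Bernoulli numbers is
x / (e^x - 1) = sum_{k>=0} B_k x^k / k!.
So the coefficient of x^26 in 5 x / (e^x - 1) is 5 B_26 / 26!.
Computing: B_26 = 8553103/6, 26! = 403291461126605635584000000, giving
5 * 8553103/6 / 403291461126605635584000000 = 657931/37226904103994366361600000.

657931/37226904103994366361600000


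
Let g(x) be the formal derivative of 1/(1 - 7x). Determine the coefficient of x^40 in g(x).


Differentiate termwise: d/dx sum_{k>=0} 7^k x^k = sum_{k>=1} k 7^k x^(k-1) = sum_{j>=0} (j+1) 7^(j+1) x^j.
Equivalently, d/dx [1/(1 - 7x)] = 7/(1 - 7x)^2.
For j = 40: 41 * 7^41 = 41 * 44567640326363195900190045974568007 = 1827273253380891031907791884957288287.

1827273253380891031907791884957288287


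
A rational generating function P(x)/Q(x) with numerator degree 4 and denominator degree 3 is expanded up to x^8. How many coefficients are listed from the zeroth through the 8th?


Expanding up to x^8 gives the coefficients for x^0, x^1, ..., x^8.
That is 8 + 1 = 9 coefficients in total.

9


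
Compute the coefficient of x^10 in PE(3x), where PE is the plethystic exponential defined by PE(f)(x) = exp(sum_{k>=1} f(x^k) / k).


With f(x) = 3x, the exponent is sum_{k>=1} 3 x^k / k = 3 * (-ln(1 - x)). Exponentiating:
PE(3x) = exp(-3 ln(1 - x)) = 1/(1 - x)^3.
By the negative binomial expansion, [x^n] 1/(1 - x)^3 = C(n + 2, 2).
For n = 10: C(12, 2) = 66.

66


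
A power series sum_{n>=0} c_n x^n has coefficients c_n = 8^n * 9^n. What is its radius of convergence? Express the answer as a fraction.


By the root test (Cauchy-Hadamard), the radius is R = 1 / limsup_n |c_n|^(1/n).
Here |c_n|^(1/n) = (8^n * 9^n)^(1/n) = 8 * 9 = 72 for all n.
So R = 1/72 = 1/72.

1/72


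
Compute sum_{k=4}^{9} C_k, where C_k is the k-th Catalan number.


C_4 through C_9: 14, 42, 132, 429, 1430, 4862
Sum = 14 + 42 + 132 + 429 + 1430 + 4862
= 6909

6909


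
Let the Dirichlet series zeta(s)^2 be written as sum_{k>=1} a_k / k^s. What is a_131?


The Dirichlet convolution of the constant function 1 with itself gives (1 * 1)(k) = sum_{d | k} 1 = d(k), the number of positive divisors of k.
Since zeta(s) = sum_{k>=1} 1/k^s, we have zeta(s)^2 = sum_{k>=1} d(k)/k^s, so a_k = d(k).
For k = 131: the divisors are 1, 131.
Count = 2.

2


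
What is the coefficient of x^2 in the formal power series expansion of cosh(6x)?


The Maclaurin series is cosh(t) = sum_{m>=0} t^(2m) / (2m)!, so substituting t = 6x, only even powers of x are nonzero, with coefficient of x^(2m) equal to 6^(2m) / (2m)!.
For x^2 the coefficient is 6^2/2! = 36/2 = 18.

18


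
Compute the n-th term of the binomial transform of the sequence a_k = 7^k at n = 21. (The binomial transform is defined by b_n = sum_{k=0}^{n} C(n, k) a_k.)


With a_k = 7^k, b_n = sum_{k=0}^{n} C(n, k) 7^k = (1 + 7)^n by the binomial theorem.
For n = 21: (1 + 7)^21 = 8^21 = 9223372036854775808.

9223372036854775808


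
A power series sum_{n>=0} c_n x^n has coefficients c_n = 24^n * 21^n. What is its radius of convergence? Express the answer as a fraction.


By the root test (Cauchy-Hadamard), the radius is R = 1 / limsup_n |c_n|^(1/n).
Here |c_n|^(1/n) = (24^n * 21^n)^(1/n) = 24 * 21 = 504 for all n.
So R = 1/504 = 1/504.

1/504


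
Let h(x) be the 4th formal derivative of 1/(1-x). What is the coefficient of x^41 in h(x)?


Differentiating 4 times: d^4/dx^4 [1/(1-x)] = 4!/(1-x)^5.
The expansion 1/(1-x)^5 = sum_{k>=0} C(k+4, 4) x^k, so the coefficient of x^n in 4!/(1-x)^5 is 4! * C(n+4, 4).
For n = 41: 24 * C(45, 4) = 24 * 148995 = 3575880

3575880


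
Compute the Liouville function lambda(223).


The Liouville function is lambda(k) = (-1)^Omega(k), where Omega(k) counts the prime factors of k with multiplicity.
Factoring: 223 = 223, so Omega(223) = 1.
lambda(223) = (-1)^1 = -1.

-1


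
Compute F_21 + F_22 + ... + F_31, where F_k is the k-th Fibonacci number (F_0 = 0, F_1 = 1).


Use the identity sum_{k=0}^{N} F_k = F_{N+2} - 1 (which follows from F_{k+2} - F_{k+1} = F_k). Then
sum_{k=21}^{31} F_k = (F_{33} - 1) - (F_{22} - 1) = F_{33} - F_{22}.
Computing: F_{33} = 3524578, F_{22} = 17711, so
Sum = 3524578 - 17711 = 3506867.

3506867
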